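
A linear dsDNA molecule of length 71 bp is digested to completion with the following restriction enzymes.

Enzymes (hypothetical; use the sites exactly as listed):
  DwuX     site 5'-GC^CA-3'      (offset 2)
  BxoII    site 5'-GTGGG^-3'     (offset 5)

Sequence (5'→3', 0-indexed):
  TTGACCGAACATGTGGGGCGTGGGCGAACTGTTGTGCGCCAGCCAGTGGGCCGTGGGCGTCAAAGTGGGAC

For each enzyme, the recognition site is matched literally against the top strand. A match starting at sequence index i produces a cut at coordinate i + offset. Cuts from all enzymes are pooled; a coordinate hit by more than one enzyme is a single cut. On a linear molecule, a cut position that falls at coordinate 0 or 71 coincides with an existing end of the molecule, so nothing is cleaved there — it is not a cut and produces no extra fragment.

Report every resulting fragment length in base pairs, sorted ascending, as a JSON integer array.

[2,4,7,7,7,12,15,17]

Per-enzyme occurrences:
  DwuX (GCCA, off=2): starts [37, 41] → cuts [39, 43]
  BxoII (GTGGG, off=5): starts [12, 19, 45, 52, 64] → cuts [17, 24, 50, 57, 69]

All cut coordinates (distinct, sorted): [17, 24, 39, 43, 50, 57, 69]

Fragment lengths:
  [0,17): 17 bp
  [17,24): 7 bp
  [24,39): 15 bp
  [39,43): 4 bp
  [43,50): 7 bp
  [50,57): 7 bp
  [57,69): 12 bp
  [69,71): 2 bp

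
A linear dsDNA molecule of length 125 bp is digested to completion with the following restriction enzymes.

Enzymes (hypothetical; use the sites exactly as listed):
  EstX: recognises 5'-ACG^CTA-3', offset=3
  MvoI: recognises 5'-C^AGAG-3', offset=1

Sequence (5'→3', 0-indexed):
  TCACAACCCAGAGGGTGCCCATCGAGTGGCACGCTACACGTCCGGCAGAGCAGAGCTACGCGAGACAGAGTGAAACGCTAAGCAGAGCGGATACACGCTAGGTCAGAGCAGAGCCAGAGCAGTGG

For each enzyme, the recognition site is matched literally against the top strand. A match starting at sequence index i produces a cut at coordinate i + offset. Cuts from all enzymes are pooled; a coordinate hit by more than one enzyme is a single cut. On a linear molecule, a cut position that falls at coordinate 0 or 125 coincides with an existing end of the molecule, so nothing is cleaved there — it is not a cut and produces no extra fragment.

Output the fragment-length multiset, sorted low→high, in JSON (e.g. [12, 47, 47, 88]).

Scan for sites:
  EstX (ACGCTA, off=3): starts [30, 74, 94] → cuts [33, 77, 97]
  MvoI (CAGAG, off=1): starts [8, 45, 50, 65, 82, 103, 108, 114] → cuts [9, 46, 51, 66, 83, 104, 109, 115]

All cut coordinates (distinct, sorted): [9, 33, 46, 51, 66, 77, 83, 97, 104, 109, 115]

Fragment lengths:
  [0,9): 9 bp
  [9,33): 24 bp
  [33,46): 13 bp
  [46,51): 5 bp
  [51,66): 15 bp
  [66,77): 11 bp
  [77,83): 6 bp
  [83,97): 14 bp
  [97,104): 7 bp
  [104,109): 5 bp
  [109,115): 6 bp
  [115,125): 10 bp

[5,5,6,6,7,9,10,11,13,14,15,24]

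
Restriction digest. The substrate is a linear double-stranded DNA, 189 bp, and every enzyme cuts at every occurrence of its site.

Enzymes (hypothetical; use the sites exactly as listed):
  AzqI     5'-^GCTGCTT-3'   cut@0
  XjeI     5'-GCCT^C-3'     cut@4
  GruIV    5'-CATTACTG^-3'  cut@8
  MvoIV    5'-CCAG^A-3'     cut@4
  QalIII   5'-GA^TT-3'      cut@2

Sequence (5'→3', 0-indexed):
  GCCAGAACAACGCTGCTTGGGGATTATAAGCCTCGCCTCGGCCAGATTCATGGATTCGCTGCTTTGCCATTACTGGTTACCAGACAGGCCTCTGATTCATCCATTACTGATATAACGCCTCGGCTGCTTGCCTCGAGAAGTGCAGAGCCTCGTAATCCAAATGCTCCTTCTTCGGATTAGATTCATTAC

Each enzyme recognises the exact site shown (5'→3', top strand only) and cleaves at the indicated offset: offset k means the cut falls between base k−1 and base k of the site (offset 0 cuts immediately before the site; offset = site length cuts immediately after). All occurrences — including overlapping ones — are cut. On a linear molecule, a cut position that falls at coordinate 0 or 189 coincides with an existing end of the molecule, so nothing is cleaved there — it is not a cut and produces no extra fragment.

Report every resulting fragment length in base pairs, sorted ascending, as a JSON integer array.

Per-enzyme occurrences:
  AzqI (GCTGCTT, off=0): starts [11, 57, 122] → cuts [11, 57, 122]
  XjeI (GCCTC, off=4): starts [29, 34, 87, 116, 129, 146] → cuts [33, 38, 91, 120, 133, 150]
  GruIV (CATTACTG, off=8): starts [67, 101] → cuts [75, 109]
  MvoIV (CCAGA, off=4): starts [1, 41, 79] → cuts [5, 45, 83]
  QalIII (GATT, off=2): starts [21, 44, 52, 93, 174, 179] → cuts [23, 46, 54, 95, 176, 181]

All cut coordinates (distinct, sorted): [5, 11, 23, 33, 38, 45, 46, 54, 57, 75, 83, 91, 95, 109, 120, 122, 133, 150, 176, 181]

Fragment lengths:
  [0,5): 5 bp
  [5,11): 6 bp
  [11,23): 12 bp
  [23,33): 10 bp
  [33,38): 5 bp
  [38,45): 7 bp
  [45,46): 1 bp
  [46,54): 8 bp
  [54,57): 3 bp
  [57,75): 18 bp
  [75,83): 8 bp
  [83,91): 8 bp
  [91,95): 4 bp
  [95,109): 14 bp
  [109,120): 11 bp
  [120,122): 2 bp
  [122,133): 11 bp
  [133,150): 17 bp
  [150,176): 26 bp
  [176,181): 5 bp
  [181,189): 8 bp

[1,2,3,4,5,5,5,6,7,8,8,8,8,10,11,11,12,14,17,18,26]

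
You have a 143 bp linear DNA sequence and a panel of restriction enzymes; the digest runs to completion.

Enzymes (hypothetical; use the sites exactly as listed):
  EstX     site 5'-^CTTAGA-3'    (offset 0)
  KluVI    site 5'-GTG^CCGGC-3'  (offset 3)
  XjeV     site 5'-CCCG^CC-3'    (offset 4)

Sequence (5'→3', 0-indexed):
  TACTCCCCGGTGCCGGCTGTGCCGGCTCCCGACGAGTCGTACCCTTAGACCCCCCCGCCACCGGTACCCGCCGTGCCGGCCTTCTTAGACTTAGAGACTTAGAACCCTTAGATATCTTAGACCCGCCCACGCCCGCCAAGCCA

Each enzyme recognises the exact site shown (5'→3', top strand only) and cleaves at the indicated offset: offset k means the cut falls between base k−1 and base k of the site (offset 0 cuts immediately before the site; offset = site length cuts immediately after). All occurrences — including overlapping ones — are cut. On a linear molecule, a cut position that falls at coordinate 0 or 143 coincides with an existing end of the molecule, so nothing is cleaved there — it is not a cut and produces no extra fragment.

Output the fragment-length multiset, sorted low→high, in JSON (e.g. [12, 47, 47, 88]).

[5,6,8,8,8,9,9,9,10,10,12,13,14,22]

Site scan:
  EstX (CTTAGA, off=0): starts [43, 83, 89, 97, 106, 115] → cuts [43, 83, 89, 97, 106, 115]
  KluVI (GTGCCGGC, off=3): starts [9, 18, 72] → cuts [12, 21, 75]
  XjeV (CCCGCC, off=4): starts [53, 66, 121, 131] → cuts [57, 70, 125, 135]

Pooled cuts: [12, 21, 43, 57, 70, 75, 83, 89, 97, 106, 115, 125, 135]

Fragments:
  [0,12): 12 bp
  [12,21): 9 bp
  [21,43): 22 bp
  [43,57): 14 bp
  [57,70): 13 bp
  [70,75): 5 bp
  [75,83): 8 bp
  [83,89): 6 bp
  [89,97): 8 bp
  [97,106): 9 bp
  [106,115): 9 bp
  [115,125): 10 bp
  [125,135): 10 bp
  [135,143): 8 bp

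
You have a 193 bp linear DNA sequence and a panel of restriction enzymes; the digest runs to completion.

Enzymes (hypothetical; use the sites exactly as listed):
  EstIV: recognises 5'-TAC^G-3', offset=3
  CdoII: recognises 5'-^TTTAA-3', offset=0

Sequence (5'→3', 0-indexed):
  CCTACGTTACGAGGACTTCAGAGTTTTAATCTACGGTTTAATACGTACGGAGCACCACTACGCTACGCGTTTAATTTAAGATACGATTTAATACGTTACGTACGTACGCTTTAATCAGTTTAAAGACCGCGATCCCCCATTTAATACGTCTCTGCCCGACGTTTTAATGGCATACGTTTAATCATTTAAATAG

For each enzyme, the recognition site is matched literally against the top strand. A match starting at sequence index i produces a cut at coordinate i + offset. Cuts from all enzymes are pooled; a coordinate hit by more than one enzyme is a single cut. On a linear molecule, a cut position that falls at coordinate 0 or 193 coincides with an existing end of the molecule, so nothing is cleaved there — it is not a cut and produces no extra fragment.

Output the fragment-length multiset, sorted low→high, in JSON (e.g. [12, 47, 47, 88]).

[1,2,2,2,3,4,4,4,5,5,5,5,5,8,8,8,8,9,9,10,10,13,13,14,15,21]

Scan for sites:
  EstIV (TACG, off=3): starts [2, 7, 31, 41, 45, 58, 63, 81, 91, 96, 100, 104, 144, 172] → cuts [5, 10, 34, 44, 48, 61, 66, 84, 94, 99, 103, 107, 147, 175]
  CdoII (TTTAA, off=0): starts [24, 36, 69, 74, 86, 109, 118, 139, 162, 176, 184] → cuts [24, 36, 69, 74, 86, 109, 118, 139, 162, 176, 184]

All cut coordinates (distinct, sorted): [5, 10, 24, 34, 36, 44, 48, 61, 66, 69, 74, 84, 86, 94, 99, 103, 107, 109, 118, 139, 147, 162, 175, 176, 184]

Fragment lengths:
  [0,5): 5 bp
  [5,10): 5 bp
  [10,24): 14 bp
  [24,34): 10 bp
  [34,36): 2 bp
  [36,44): 8 bp
  [44,48): 4 bp
  [48,61): 13 bp
  [61,66): 5 bp
  [66,69): 3 bp
  [69,74): 5 bp
  [74,84): 10 bp
  [84,86): 2 bp
  [86,94): 8 bp
  [94,99): 5 bp
  [99,103): 4 bp
  [103,107): 4 bp
  [107,109): 2 bp
  [109,118): 9 bp
  [118,139): 21 bp
  [139,147): 8 bp
  [147,162): 15 bp
  [162,175): 13 bp
  [175,176): 1 bp
  [176,184): 8 bp
  [184,193): 9 bp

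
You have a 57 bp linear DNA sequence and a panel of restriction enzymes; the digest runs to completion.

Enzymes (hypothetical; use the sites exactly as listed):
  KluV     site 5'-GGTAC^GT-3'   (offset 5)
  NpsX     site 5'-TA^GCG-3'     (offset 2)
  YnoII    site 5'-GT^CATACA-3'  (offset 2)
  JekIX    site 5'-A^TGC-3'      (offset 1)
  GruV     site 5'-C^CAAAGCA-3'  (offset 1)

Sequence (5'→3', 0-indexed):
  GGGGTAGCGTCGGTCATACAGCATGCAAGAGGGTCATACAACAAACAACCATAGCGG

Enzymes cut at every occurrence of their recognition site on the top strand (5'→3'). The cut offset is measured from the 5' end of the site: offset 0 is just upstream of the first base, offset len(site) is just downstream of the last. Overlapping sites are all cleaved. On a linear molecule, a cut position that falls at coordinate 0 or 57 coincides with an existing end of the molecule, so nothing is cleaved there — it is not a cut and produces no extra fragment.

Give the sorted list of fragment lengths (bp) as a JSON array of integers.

[4,6,8,9,11,19]

Site scan:
  KluV (GGTACGT, off=5): no sites
  NpsX (TAGCG, off=2): starts [4, 51] → cuts [6, 53]
  YnoII (GTCATACA, off=2): starts [12, 32] → cuts [14, 34]
  JekIX (ATGC, off=1): starts [22] → cuts [23]
  GruV (CCAAAGCA, off=1): no sites

All cut coordinates (distinct, sorted): [6, 14, 23, 34, 53]

Fragments:
  [0,6): 6 bp
  [6,14): 8 bp
  [14,23): 9 bp
  [23,34): 11 bp
  [34,53): 19 bp
  [53,57): 4 bp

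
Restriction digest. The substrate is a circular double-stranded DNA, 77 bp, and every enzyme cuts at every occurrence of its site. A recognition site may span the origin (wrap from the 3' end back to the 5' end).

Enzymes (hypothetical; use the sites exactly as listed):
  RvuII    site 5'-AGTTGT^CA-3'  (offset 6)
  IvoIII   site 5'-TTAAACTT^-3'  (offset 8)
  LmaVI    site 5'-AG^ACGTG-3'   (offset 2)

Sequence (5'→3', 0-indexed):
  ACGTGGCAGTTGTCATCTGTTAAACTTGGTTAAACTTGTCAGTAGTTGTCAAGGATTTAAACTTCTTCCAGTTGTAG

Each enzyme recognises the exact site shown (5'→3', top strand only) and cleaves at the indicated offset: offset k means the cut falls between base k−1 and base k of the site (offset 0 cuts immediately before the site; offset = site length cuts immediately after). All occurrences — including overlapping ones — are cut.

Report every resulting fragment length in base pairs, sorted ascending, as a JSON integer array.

[10,12,13,13,14,15]

Site scan:
  RvuII AGTTGTCA/6: at [7, 43] ⇒ [13, 49]
  IvoIII TTAAACTT/8: at [19, 29, 56] ⇒ [27, 37, 64]
  LmaVI AGACGTG/2: at [75] ⇒ [0]

All cut coordinates (distinct, sorted): [0, 13, 27, 37, 49, 64]

Fragment lengths:
  0→13: 13 bp
  13→27: 14 bp
  27→37: 10 bp
  37→49: 12 bp
  49→64: 15 bp
  64→0 (wrap): 77-64+0 = 13 bp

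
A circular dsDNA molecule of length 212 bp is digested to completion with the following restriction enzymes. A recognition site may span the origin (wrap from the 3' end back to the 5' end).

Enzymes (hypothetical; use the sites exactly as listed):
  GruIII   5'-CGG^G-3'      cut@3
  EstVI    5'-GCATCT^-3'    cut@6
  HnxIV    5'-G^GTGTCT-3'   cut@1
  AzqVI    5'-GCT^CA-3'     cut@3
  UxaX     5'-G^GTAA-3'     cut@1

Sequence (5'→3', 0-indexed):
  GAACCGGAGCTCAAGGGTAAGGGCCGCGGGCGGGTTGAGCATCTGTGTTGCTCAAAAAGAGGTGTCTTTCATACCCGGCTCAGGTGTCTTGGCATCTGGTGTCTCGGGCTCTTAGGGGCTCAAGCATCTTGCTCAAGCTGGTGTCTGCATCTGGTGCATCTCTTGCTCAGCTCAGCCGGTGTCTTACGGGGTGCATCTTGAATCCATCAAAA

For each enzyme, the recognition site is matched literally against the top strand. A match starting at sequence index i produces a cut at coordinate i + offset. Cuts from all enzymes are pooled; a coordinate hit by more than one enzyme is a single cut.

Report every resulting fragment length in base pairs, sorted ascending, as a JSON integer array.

[1,3,4,4,5,5,6,6,7,8,9,9,9,9,9,11,11,12,13,13,14,19,25]

Scan for sites:
  GruIII (CGGG, off=3): starts [26, 30, 104, 186] → cuts [29, 33, 107, 189]
  EstVI (GCATCT, off=6): starts [38, 91, 123, 146, 155, 192] → cuts [44, 97, 129, 152, 161, 198]
  HnxIV (GGTGTCT, off=1): starts [60, 82, 97, 139, 177] → cuts [61, 83, 98, 140, 178]
  AzqVI (GCTCA, off=3): starts [8, 49, 77, 117, 130, 164, 169] → cuts [11, 52, 80, 120, 133, 167, 172]
  UxaX (GGTAA, off=1): starts [15] → cuts [16]

Pooled cuts: [11, 16, 29, 33, 44, 52, 61, 80, 83, 97, 98, 107, 120, 129, 133, 140, 152, 161, 167, 172, 178, 189, 198]

Fragments:
  11→16: 5 bp
  16→29: 13 bp
  29→33: 4 bp
  33→44: 11 bp
  44→52: 8 bp
  52→61: 9 bp
  61→80: 19 bp
  80→83: 3 bp
  83→97: 14 bp
  97→98: 1 bp
  98→107: 9 bp
  107→120: 13 bp
  120→129: 9 bp
  129→133: 4 bp
  133→140: 7 bp
  140→152: 12 bp
  152→161: 9 bp
  161→167: 6 bp
  167→172: 5 bp
  172→178: 6 bp
  178→189: 11 bp
  189→198: 9 bp
  198→11 (wrap): 212-198+11 = 25 bp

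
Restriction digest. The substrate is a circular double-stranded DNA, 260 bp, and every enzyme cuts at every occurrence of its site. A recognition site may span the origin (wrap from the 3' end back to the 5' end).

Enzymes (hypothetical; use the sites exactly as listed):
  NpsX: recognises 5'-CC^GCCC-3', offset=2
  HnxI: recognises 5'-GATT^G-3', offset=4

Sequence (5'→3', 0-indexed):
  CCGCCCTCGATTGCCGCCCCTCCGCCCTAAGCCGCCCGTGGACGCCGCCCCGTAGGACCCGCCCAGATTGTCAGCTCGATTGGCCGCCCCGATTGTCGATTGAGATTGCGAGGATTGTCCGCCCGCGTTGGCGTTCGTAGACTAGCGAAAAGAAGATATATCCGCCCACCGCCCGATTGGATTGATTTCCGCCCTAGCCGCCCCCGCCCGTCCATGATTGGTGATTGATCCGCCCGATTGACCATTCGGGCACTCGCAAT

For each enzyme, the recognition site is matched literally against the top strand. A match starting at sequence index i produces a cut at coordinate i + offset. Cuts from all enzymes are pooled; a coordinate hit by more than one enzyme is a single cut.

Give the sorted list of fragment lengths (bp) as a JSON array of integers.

Site scan:
  NpsX (CCGCCC, off=2): starts [0, 13, 21, 31, 44, 58, 83, 118, 161, 168, 188, 197, 203, 229] → cuts [2, 15, 23, 33, 46, 60, 85, 120, 163, 170, 190, 199, 205, 231]
  HnxI (GATTG, off=4): starts [8, 65, 77, 90, 97, 103, 112, 174, 179, 215, 222, 235] → cuts [12, 69, 81, 94, 101, 107, 116, 178, 183, 219, 226, 239]

Pooled cuts: [2, 12, 15, 23, 33, 46, 60, 69, 81, 85, 94, 101, 107, 116, 120, 163, 170, 178, 183, 190, 199, 205, 219, 226, 231, 239]

Fragments:
  2→12: 10 bp
  12→15: 3 bp
  15→23: 8 bp
  23→33: 10 bp
  33→46: 13 bp
  46→60: 14 bp
  60→69: 9 bp
  69→81: 12 bp
  81→85: 4 bp
  85→94: 9 bp
  94→101: 7 bp
  101→107: 6 bp
  107→116: 9 bp
  116→120: 4 bp
  120→163: 43 bp
  163→170: 7 bp
  170→178: 8 bp
  178→183: 5 bp
  183→190: 7 bp
  190→199: 9 bp
  199→205: 6 bp
  205→219: 14 bp
  219→226: 7 bp
  226→231: 5 bp
  231→239: 8 bp
  239→2 (wrap): 260-239+2 = 23 bp

[3,4,4,5,5,6,6,7,7,7,7,8,8,8,9,9,9,9,10,10,12,13,14,14,23,43]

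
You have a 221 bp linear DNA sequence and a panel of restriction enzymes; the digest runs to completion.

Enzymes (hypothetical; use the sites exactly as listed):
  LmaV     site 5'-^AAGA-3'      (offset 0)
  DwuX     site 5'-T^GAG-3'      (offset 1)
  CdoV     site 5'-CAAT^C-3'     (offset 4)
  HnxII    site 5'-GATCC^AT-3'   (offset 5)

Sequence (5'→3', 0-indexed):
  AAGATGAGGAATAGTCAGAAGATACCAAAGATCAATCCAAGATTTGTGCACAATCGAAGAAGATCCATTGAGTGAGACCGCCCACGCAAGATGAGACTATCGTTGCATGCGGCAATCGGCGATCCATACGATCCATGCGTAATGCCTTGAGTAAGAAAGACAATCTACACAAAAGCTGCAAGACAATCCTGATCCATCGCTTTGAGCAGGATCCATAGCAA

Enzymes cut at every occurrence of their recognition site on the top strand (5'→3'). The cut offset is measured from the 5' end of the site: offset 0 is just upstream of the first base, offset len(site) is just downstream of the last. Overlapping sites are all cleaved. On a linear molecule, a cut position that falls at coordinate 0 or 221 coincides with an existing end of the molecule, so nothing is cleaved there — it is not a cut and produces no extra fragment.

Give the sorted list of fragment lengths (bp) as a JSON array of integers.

[2,2,3,3,4,4,4,5,5,7,7,8,8,8,8,9,9,9,9,11,13,14,14,15,16,24]

Scan for sites:
  LmaV AAGA/0: at [0, 18, 27, 38, 56, 59, 87, 152, 156, 179] ⇒ [18, 27, 38, 56, 59, 87, 152, 156, 179] (position 0 is a terminus of the linear molecule — no cut)
  DwuX TGAG/1: at [4, 68, 72, 91, 147, 202] ⇒ [5, 69, 73, 92, 148, 203]
  CdoV CAATC/4: at [32, 50, 112, 160, 183] ⇒ [36, 54, 116, 164, 187]
  HnxII GATCCAT/5: at [61, 120, 129, 190, 209] ⇒ [66, 125, 134, 195, 214]

Pooled cuts: [5, 18, 27, 36, 38, 54, 56, 59, 66, 69, 73, 87, 92, 116, 125, 134, 148, 152, 156, 164, 179, 187, 195, 203, 214]

Fragments:
  [0,5): 5 bp
  [5,18): 13 bp
  [18,27): 9 bp
  [27,36): 9 bp
  [36,38): 2 bp
  [38,54): 16 bp
  [54,56): 2 bp
  [56,59): 3 bp
  [59,66): 7 bp
  [66,69): 3 bp
  [69,73): 4 bp
  [73,87): 14 bp
  [87,92): 5 bp
  [92,116): 24 bp
  [116,125): 9 bp
  [125,134): 9 bp
  [134,148): 14 bp
  [148,152): 4 bp
  [152,156): 4 bp
  [156,164): 8 bp
  [164,179): 15 bp
  [179,187): 8 bp
  [187,195): 8 bp
  [195,203): 8 bp
  [203,214): 11 bp
  [214,221): 7 bp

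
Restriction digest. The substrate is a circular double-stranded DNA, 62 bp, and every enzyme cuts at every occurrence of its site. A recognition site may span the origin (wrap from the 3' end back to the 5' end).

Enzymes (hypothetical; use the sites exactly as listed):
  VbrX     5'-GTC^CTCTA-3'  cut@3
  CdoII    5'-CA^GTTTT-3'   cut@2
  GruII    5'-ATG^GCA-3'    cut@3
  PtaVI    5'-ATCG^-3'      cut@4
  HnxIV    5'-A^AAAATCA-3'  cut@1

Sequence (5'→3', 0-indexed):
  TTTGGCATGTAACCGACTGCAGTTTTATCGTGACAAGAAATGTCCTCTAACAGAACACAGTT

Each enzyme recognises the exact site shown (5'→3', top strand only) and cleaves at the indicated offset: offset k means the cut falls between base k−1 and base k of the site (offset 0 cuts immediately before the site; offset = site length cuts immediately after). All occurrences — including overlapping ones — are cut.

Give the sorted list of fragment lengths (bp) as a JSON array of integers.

[9,14,15,24]

Scan for sites:
  VbrX GTCCTCTA/3: at [41] ⇒ [44]
  CdoII CAGTTTT/2: at [19, 57] ⇒ [21, 59]
  GruII (ATGGCA, off=3): no sites
  PtaVI ATCG/4: at [26] ⇒ [30]
  HnxIV (AAAAATCA, off=1): no sites

Pooled cuts: [21, 30, 44, 59]

Fragment lengths:
  21→30: 9 bp
  30→44: 14 bp
  44→59: 15 bp
  59→21 (wrap): 62-59+21 = 24 bp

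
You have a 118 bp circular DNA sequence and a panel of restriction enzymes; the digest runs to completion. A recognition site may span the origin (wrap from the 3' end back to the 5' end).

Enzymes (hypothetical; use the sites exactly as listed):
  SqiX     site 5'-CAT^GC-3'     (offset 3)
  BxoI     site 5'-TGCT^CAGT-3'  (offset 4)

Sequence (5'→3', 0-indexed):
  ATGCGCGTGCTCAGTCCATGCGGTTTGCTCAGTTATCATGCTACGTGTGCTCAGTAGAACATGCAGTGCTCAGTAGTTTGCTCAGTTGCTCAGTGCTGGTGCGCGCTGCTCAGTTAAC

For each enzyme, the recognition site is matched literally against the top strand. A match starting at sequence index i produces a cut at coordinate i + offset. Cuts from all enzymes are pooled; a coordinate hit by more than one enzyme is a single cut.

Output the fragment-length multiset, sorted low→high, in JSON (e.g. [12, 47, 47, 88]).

Per-enzyme occurrences:
  SqiX CATGC/3: at [16, 36, 59, 117] ⇒ [2, 19, 39, 62]
  BxoI TGCTCAGT/4: at [7, 25, 47, 66, 78, 86, 106] ⇒ [11, 29, 51, 70, 82, 90, 110]

Pooled cuts: [2, 11, 19, 29, 39, 51, 62, 70, 82, 90, 110]

Fragments:
  2→11: 9 bp
  11→19: 8 bp
  19→29: 10 bp
  29→39: 10 bp
  39→51: 12 bp
  51→62: 11 bp
  62→70: 8 bp
  70→82: 12 bp
  82→90: 8 bp
  90→110: 20 bp
  110→2 (wrap): 118-110+2 = 10 bp

[8,8,8,9,10,10,10,11,12,12,20]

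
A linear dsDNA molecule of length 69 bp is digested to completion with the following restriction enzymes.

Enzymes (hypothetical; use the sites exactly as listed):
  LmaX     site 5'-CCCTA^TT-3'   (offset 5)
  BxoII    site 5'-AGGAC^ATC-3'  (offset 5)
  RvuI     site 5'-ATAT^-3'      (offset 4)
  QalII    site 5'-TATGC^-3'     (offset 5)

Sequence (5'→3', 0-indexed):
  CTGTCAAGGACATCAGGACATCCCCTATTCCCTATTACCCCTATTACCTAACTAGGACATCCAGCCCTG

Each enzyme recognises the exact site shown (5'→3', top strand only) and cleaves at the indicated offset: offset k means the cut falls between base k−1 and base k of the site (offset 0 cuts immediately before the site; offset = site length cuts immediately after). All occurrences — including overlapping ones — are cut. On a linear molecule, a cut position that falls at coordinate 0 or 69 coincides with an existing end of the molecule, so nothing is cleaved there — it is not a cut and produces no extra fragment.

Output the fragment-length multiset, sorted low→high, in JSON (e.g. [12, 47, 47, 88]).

Scan for sites:
  LmaX (CCCTATT, off=5): starts [22, 29, 38] → cuts [27, 34, 43]
  BxoII (AGGACATC, off=5): starts [6, 14, 53] → cuts [11, 19, 58]
  RvuI (ATAT, off=4): no sites
  QalII (TATGC, off=5): no sites

All cut coordinates (distinct, sorted): [11, 19, 27, 34, 43, 58]

Fragments:
  [0,11): 11 bp
  [11,19): 8 bp
  [19,27): 8 bp
  [27,34): 7 bp
  [34,43): 9 bp
  [43,58): 15 bp
  [58,69): 11 bp

[7,8,8,9,11,11,15]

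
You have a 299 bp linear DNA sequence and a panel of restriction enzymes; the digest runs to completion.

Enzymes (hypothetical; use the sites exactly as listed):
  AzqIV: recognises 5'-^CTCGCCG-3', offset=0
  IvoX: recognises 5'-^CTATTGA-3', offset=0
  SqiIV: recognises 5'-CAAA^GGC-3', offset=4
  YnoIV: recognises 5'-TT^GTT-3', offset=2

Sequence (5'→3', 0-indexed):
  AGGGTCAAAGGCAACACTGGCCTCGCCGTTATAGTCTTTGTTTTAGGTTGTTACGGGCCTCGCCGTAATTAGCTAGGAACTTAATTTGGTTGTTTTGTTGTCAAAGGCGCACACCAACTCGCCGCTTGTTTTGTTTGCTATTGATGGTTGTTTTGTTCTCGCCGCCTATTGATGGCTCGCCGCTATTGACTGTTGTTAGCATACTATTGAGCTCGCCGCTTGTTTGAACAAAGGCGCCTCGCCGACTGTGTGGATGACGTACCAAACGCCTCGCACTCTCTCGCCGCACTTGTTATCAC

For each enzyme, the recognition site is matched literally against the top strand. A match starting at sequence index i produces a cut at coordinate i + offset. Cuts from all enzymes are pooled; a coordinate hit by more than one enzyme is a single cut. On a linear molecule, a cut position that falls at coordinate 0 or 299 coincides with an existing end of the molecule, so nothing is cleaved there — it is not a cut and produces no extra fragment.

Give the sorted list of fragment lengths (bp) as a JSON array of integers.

Per-enzyme occurrences:
  AzqIV (CTCGCCG, off=0): starts [21, 58, 117, 157, 175, 211, 237, 279] → cuts [21, 58, 117, 157, 175, 211, 237, 279]
  IvoX (CTATTGA, off=0): starts [137, 165, 182, 203] → cuts [137, 165, 182, 203]
  SqiIV (CAAAGGC, off=4): starts [5, 101, 228] → cuts [9, 105, 232]
  YnoIV (TTGTT, off=2): starts [37, 47, 89, 94, 125, 130, 147, 152, 192, 219, 289] → cuts [39, 49, 91, 96, 127, 132, 149, 154, 194, 221, 291]

Pooled cuts: [9, 21, 39, 49, 58, 91, 96, 105, 117, 127, 132, 137, 149, 154, 157, 165, 175, 182, 194, 203, 211, 221, 232, 237, 279, 291]

Fragments:
  [0,9): 9 bp
  [9,21): 12 bp
  [21,39): 18 bp
  [39,49): 10 bp
  [49,58): 9 bp
  [58,91): 33 bp
  [91,96): 5 bp
  [96,105): 9 bp
  [105,117): 12 bp
  [117,127): 10 bp
  [127,132): 5 bp
  [132,137): 5 bp
  [137,149): 12 bp
  [149,154): 5 bp
  [154,157): 3 bp
  [157,165): 8 bp
  [165,175): 10 bp
  [175,182): 7 bp
  [182,194): 12 bp
  [194,203): 9 bp
  [203,211): 8 bp
  [211,221): 10 bp
  [221,232): 11 bp
  [232,237): 5 bp
  [237,279): 42 bp
  [279,291): 12 bp
  [291,299): 8 bp

[3,5,5,5,5,5,7,8,8,8,9,9,9,9,10,10,10,10,11,12,12,12,12,12,18,33,42]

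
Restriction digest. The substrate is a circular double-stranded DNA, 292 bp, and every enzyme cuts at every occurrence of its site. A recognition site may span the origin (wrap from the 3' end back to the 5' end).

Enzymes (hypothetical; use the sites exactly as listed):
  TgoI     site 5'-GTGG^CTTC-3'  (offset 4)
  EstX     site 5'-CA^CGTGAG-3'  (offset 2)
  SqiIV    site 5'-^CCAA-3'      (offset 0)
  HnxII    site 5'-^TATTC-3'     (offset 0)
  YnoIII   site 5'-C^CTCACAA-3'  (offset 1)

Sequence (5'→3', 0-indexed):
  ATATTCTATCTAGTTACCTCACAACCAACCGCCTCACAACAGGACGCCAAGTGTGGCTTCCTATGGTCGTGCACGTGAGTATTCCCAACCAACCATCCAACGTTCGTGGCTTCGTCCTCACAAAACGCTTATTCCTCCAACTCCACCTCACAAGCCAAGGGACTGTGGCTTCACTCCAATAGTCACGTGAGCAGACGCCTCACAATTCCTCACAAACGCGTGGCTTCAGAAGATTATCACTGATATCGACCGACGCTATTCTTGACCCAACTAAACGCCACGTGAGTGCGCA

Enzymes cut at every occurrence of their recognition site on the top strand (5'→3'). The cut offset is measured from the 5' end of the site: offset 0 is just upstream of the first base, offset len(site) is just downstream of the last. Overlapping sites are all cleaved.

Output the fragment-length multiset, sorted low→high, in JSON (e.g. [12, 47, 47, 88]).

Per-enzyme occurrences:
  TgoI GTGGCTTC/4: at [52, 105, 164, 219] ⇒ [56, 109, 168, 223]
  EstX CACGTGAG/2: at [71, 183, 278] ⇒ [73, 185, 280]
  SqiIV CCAA/0: at [24, 46, 84, 88, 96, 136, 154, 175, 266] ⇒ [24, 46, 84, 88, 96, 136, 154, 175, 266]
  HnxII TATTC/0: at [1, 79, 129, 256] ⇒ [1, 79, 129, 256]
  YnoIII CCTCACAA/1: at [16, 31, 115, 145, 197, 207] ⇒ [17, 32, 116, 146, 198, 208]

All cut coordinates (distinct, sorted): [1, 17, 24, 32, 46, 56, 73, 79, 84, 88, 96, 109, 116, 129, 136, 146, 154, 168, 175, 185, 198, 208, 223, 256, 266, 280]

Fragment lengths:
  1→17: 16 bp
  17→24: 7 bp
  24→32: 8 bp
  32→46: 14 bp
  46→56: 10 bp
  56→73: 17 bp
  73→79: 6 bp
  79→84: 5 bp
  84→88: 4 bp
  88→96: 8 bp
  96→109: 13 bp
  109→116: 7 bp
  116→129: 13 bp
  129→136: 7 bp
  136→146: 10 bp
  146→154: 8 bp
  154→168: 14 bp
  168→175: 7 bp
  175→185: 10 bp
  185→198: 13 bp
  198→208: 10 bp
  208→223: 15 bp
  223→256: 33 bp
  256→266: 10 bp
  266→280: 14 bp
  280→1 (wrap): 292-280+1 = 13 bp

[4,5,6,7,7,7,7,8,8,8,10,10,10,10,10,13,13,13,13,14,14,14,15,16,17,33]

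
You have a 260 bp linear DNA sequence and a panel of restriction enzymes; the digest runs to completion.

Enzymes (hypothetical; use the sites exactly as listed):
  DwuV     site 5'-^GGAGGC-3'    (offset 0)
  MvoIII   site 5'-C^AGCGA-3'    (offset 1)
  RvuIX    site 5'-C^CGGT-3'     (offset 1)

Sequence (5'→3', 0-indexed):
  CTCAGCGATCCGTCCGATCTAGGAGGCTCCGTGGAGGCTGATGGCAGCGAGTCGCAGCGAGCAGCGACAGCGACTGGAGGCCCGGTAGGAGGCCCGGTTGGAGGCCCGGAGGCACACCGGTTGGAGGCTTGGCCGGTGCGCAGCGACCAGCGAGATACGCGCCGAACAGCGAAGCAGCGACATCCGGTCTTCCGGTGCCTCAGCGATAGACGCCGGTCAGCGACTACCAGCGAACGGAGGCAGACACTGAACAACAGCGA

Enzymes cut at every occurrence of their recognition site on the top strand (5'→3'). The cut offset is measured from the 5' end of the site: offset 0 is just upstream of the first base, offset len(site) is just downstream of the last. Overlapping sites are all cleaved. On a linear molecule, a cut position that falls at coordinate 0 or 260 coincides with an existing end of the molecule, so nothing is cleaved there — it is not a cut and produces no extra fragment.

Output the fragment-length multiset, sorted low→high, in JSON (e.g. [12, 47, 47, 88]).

[3,5,5,5,5,5,6,7,7,7,7,7,7,8,8,8,8,9,9,10,10,10,11,11,12,13,18,19,20]

Site scan:
  DwuV (GGAGGC, off=0): starts [21, 32, 75, 87, 99, 107, 122, 235] → cuts [21, 32, 75, 87, 99, 107, 122, 235]
  MvoIII (CAGCGA, off=1): starts [2, 44, 54, 61, 67, 140, 147, 166, 174, 200, 217, 227, 254] → cuts [3, 45, 55, 62, 68, 141, 148, 167, 175, 201, 218, 228, 255]
  RvuIX (CCGGT, off=1): starts [81, 93, 116, 132, 183, 191, 212] → cuts [82, 94, 117, 133, 184, 192, 213]

Pooled cuts: [3, 21, 32, 45, 55, 62, 68, 75, 82, 87, 94, 99, 107, 117, 122, 133, 141, 148, 167, 175, 184, 192, 201, 213, 218, 228, 235, 255]

Fragments:
  [0,3): 3 bp
  [3,21): 18 bp
  [21,32): 11 bp
  [32,45): 13 bp
  [45,55): 10 bp
  [55,62): 7 bp
  [62,68): 6 bp
  [68,75): 7 bp
  [75,82): 7 bp
  [82,87): 5 bp
  [87,94): 7 bp
  [94,99): 5 bp
  [99,107): 8 bp
  [107,117): 10 bp
  [117,122): 5 bp
  [122,133): 11 bp
  [133,141): 8 bp
  [141,148): 7 bp
  [148,167): 19 bp
  [167,175): 8 bp
  [175,184): 9 bp
  [184,192): 8 bp
  [192,201): 9 bp
  [201,213): 12 bp
  [213,218): 5 bp
  [218,228): 10 bp
  [228,235): 7 bp
  [235,255): 20 bp
  [255,260): 5 bp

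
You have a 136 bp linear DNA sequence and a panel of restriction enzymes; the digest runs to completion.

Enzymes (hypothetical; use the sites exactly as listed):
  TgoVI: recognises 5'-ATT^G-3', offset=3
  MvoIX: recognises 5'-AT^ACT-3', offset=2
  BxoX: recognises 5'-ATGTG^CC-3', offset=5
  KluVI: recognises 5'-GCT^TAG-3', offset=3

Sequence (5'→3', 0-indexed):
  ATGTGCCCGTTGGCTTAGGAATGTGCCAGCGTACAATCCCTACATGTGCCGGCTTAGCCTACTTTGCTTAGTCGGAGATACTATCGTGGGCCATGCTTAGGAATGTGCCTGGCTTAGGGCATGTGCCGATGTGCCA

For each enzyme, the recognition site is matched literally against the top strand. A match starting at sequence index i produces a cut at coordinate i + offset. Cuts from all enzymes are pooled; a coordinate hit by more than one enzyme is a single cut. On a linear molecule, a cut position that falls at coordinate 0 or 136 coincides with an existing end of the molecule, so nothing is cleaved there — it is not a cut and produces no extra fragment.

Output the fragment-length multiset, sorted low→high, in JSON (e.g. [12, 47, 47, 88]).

Scan for sites:
  TgoVI (ATTG, off=3): no sites
  MvoIX (ATACT, off=2): starts [77] → cuts [79]
  BxoX (ATGTGCC, off=5): starts [0, 20, 43, 102, 120, 128] → cuts [5, 25, 48, 107, 125, 133]
  KluVI (GCTTAG, off=3): starts [12, 51, 65, 94, 111] → cuts [15, 54, 68, 97, 114]

Pooled cuts: [5, 15, 25, 48, 54, 68, 79, 97, 107, 114, 125, 133]

Fragments:
  [0,5): 5 bp
  [5,15): 10 bp
  [15,25): 10 bp
  [25,48): 23 bp
  [48,54): 6 bp
  [54,68): 14 bp
  [68,79): 11 bp
  [79,97): 18 bp
  [97,107): 10 bp
  [107,114): 7 bp
  [114,125): 11 bp
  [125,133): 8 bp
  [133,136): 3 bp

[3,5,6,7,8,10,10,10,11,11,14,18,23]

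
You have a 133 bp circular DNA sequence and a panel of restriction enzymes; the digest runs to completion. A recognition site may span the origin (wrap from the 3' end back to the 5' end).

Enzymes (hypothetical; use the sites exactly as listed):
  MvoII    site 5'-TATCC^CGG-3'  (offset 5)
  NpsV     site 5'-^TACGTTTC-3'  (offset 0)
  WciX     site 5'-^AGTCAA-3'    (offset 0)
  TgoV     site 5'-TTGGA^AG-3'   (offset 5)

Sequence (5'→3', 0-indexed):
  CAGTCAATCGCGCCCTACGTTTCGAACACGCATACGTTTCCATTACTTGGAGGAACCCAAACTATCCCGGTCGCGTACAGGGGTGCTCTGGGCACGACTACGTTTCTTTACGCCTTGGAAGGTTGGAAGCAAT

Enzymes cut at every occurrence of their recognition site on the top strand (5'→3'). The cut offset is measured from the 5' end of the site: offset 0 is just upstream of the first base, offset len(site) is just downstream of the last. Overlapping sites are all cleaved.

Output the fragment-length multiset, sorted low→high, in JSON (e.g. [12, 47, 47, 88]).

[7,8,14,17,21,31,35]

Per-enzyme occurrences:
  MvoII TATCCCGG/5: at [62] ⇒ [67]
  NpsV TACGTTTC/0: at [15, 32, 98] ⇒ [15, 32, 98]
  WciX AGTCAA/0: at [1] ⇒ [1]
  TgoV TTGGAAG/5: at [114, 122] ⇒ [119, 127]

Pooled cuts: [1, 15, 32, 67, 98, 119, 127]

Fragments:
  1→15: 14 bp
  15→32: 17 bp
  32→67: 35 bp
  67→98: 31 bp
  98→119: 21 bp
  119→127: 8 bp
  127→1 (wrap): 133-127+1 = 7 bp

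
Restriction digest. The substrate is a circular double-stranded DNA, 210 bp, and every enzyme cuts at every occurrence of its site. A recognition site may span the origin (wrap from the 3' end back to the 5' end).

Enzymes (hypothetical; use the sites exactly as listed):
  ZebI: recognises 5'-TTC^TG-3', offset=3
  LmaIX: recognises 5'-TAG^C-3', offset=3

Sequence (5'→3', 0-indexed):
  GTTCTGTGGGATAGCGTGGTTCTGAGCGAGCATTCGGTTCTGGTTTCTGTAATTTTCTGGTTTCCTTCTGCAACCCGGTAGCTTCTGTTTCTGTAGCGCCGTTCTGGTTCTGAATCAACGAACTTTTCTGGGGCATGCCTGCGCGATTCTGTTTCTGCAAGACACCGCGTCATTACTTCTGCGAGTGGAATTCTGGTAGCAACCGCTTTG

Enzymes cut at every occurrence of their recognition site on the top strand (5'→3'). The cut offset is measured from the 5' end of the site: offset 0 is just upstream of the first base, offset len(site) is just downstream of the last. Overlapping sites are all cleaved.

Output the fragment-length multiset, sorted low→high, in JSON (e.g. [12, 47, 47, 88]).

[4,5,6,6,6,6,7,8,8,10,10,11,13,14,15,18,18,21,24]

Per-enzyme occurrences:
  ZebI TTCTG/3: at [1, 19, 37, 44, 54, 65, 82, 88, 101, 107, 125, 146, 152, 176, 190] ⇒ [4, 22, 40, 47, 57, 68, 85, 91, 104, 110, 128, 149, 155, 179, 193]
  LmaIX TAGC/3: at [11, 78, 93, 196] ⇒ [14, 81, 96, 199]

Pooled cuts: [4, 14, 22, 40, 47, 57, 68, 81, 85, 91, 96, 104, 110, 128, 149, 155, 179, 193, 199]

Fragments:
  4→14: 10 bp
  14→22: 8 bp
  22→40: 18 bp
  40→47: 7 bp
  47→57: 10 bp
  57→68: 11 bp
  68→81: 13 bp
  81→85: 4 bp
  85→91: 6 bp
  91→96: 5 bp
  96→104: 8 bp
  104→110: 6 bp
  110→128: 18 bp
  128→149: 21 bp
  149→155: 6 bp
  155→179: 24 bp
  179→193: 14 bp
  193→199: 6 bp
  199→4 (wrap): 210-199+4 = 15 bp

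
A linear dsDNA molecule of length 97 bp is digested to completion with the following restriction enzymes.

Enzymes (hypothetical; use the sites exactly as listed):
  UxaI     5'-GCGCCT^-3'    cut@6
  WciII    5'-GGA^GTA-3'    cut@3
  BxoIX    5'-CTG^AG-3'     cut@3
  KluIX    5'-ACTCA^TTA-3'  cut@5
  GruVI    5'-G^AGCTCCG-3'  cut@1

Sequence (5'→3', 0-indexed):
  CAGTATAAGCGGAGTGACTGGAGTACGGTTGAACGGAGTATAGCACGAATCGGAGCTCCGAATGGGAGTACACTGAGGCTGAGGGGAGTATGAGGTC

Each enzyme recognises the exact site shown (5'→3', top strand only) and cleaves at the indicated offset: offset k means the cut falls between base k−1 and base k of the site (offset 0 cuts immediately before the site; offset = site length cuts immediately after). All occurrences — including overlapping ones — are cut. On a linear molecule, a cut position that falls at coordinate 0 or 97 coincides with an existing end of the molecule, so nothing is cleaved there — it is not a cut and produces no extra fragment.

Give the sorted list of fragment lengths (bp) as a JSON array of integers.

Per-enzyme occurrences:
  UxaI (GCGCCT, off=6): no sites
  WciII GGAGTA/3: at [19, 34, 64, 84] ⇒ [22, 37, 67, 87]
  BxoIX CTGAG/3: at [72, 78] ⇒ [75, 81]
  KluIX (ACTCATTA, off=5): no sites
  GruVI GAGCTCCG/1: at [52] ⇒ [53]

All cut coordinates (distinct, sorted): [22, 37, 53, 67, 75, 81, 87]

Fragment lengths:
  [0,22): 22 bp
  [22,37): 15 bp
  [37,53): 16 bp
  [53,67): 14 bp
  [67,75): 8 bp
  [75,81): 6 bp
  [81,87): 6 bp
  [87,97): 10 bp

[6,6,8,10,14,15,16,22]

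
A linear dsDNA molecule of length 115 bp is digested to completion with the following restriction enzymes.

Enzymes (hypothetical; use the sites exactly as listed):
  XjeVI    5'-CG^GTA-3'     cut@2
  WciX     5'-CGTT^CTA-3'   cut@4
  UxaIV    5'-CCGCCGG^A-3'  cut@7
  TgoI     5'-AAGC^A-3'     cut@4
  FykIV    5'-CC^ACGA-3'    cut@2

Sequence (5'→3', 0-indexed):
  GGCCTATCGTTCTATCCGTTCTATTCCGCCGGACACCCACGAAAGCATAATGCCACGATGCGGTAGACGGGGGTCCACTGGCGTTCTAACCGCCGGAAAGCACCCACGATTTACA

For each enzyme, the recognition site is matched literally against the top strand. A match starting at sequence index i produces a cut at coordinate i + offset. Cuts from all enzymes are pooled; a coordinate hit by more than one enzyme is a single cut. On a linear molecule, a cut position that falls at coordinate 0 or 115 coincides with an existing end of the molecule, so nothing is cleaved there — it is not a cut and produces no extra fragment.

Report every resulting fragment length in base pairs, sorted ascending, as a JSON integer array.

[4,5,6,8,8,8,9,10,11,11,12,23]

Per-enzyme occurrences:
  XjeVI (CGGTA, off=2): starts [60] → cuts [62]
  WciX (CGTTCTA, off=4): starts [7, 16, 81] → cuts [11, 20, 85]
  UxaIV (CCGCCGGA, off=7): starts [25, 89] → cuts [32, 96]
  TgoI (AAGCA, off=4): starts [42, 97] → cuts [46, 101]
  FykIV (CCACGA, off=2): starts [36, 52, 103] → cuts [38, 54, 105]

All cut coordinates (distinct, sorted): [11, 20, 32, 38, 46, 54, 62, 85, 96, 101, 105]

Fragments:
  [0,11): 11 bp
  [11,20): 9 bp
  [20,32): 12 bp
  [32,38): 6 bp
  [38,46): 8 bp
  [46,54): 8 bp
  [54,62): 8 bp
  [62,85): 23 bp
  [85,96): 11 bp
  [96,101): 5 bp
  [101,105): 4 bp
  [105,115): 10 bp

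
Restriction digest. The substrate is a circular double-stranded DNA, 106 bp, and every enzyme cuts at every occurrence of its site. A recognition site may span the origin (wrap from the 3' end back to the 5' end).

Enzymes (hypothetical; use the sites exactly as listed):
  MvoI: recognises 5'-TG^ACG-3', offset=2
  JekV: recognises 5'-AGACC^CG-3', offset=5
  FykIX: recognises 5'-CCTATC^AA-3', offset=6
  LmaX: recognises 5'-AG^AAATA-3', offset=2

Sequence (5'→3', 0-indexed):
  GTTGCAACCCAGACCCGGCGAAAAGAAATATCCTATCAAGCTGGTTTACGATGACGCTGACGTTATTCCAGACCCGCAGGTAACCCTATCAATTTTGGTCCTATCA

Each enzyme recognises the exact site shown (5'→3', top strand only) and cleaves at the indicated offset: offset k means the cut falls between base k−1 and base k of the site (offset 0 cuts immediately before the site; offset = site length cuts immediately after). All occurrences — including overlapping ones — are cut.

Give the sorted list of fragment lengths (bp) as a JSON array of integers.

[6,10,12,15,16,16,31]

Scan for sites:
  MvoI (TGACG, off=2): starts [51, 57] → cuts [53, 59]
  JekV (AGACCCG, off=5): starts [10, 69] → cuts [15, 74]
  FykIX (CCTATCAA, off=6): starts [31, 84] → cuts [37, 90]
  LmaX (AGAAATA, off=2): starts [23] → cuts [25]

Pooled cuts: [15, 25, 37, 53, 59, 74, 90]

Fragment lengths:
  15→25: 10 bp
  25→37: 12 bp
  37→53: 16 bp
  53→59: 6 bp
  59→74: 15 bp
  74→90: 16 bp
  90→15 (wrap): 106-90+15 = 31 bp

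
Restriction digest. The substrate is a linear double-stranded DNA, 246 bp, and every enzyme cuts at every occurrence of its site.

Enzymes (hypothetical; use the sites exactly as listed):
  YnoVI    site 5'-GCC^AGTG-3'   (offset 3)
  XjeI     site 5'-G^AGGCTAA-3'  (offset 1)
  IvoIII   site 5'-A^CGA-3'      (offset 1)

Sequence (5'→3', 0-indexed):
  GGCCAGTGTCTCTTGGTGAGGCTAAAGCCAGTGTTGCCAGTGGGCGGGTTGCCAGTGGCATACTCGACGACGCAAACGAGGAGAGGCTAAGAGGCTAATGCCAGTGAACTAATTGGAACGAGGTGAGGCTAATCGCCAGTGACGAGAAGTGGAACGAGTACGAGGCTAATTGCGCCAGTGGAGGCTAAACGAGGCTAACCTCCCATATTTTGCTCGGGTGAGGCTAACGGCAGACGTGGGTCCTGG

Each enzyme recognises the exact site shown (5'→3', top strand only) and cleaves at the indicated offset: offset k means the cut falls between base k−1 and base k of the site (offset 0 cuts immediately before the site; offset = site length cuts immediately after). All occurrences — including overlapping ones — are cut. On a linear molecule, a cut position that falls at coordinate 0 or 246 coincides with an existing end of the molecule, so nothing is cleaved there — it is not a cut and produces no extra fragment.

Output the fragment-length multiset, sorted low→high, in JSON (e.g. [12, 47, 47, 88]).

Scan for sites:
  YnoVI (GCCAGTG, off=3): starts [1, 26, 35, 50, 99, 134, 173] → cuts [4, 29, 38, 53, 102, 137, 176]
  XjeI (GAGGCTAA, off=1): starts [17, 82, 90, 124, 161, 180, 190, 219] → cuts [18, 83, 91, 125, 162, 181, 191, 220]
  IvoIII (ACGA, off=1): starts [66, 75, 117, 141, 153, 159, 188] → cuts [67, 76, 118, 142, 154, 160, 189]

All cut coordinates (distinct, sorted): [4, 18, 29, 38, 53, 67, 76, 83, 91, 102, 118, 125, 137, 142, 154, 160, 162, 176, 181, 189, 191, 220]

Fragments:
  [0,4): 4 bp
  [4,18): 14 bp
  [18,29): 11 bp
  [29,38): 9 bp
  [38,53): 15 bp
  [53,67): 14 bp
  [67,76): 9 bp
  [76,83): 7 bp
  [83,91): 8 bp
  [91,102): 11 bp
  [102,118): 16 bp
  [118,125): 7 bp
  [125,137): 12 bp
  [137,142): 5 bp
  [142,154): 12 bp
  [154,160): 6 bp
  [160,162): 2 bp
  [162,176): 14 bp
  [176,181): 5 bp
  [181,189): 8 bp
  [189,191): 2 bp
  [191,220): 29 bp
  [220,246): 26 bp

[2,2,4,5,5,6,7,7,8,8,9,9,11,11,12,12,14,14,14,15,16,26,29]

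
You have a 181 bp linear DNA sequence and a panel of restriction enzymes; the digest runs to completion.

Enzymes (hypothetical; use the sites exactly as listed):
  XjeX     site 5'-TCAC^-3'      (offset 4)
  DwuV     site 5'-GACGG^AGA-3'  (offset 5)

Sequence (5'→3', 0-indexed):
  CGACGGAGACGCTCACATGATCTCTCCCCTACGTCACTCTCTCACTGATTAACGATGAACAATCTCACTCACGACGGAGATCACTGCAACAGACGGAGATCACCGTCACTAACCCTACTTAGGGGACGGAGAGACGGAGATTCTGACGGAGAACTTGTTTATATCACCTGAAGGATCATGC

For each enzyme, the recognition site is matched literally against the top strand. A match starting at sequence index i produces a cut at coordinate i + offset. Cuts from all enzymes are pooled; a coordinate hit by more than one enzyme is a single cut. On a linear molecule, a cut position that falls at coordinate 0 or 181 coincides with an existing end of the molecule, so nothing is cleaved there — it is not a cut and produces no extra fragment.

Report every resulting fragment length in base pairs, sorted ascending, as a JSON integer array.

[4,5,6,6,7,7,8,8,10,12,12,14,18,20,21,23]

Scan for sites:
  XjeX TCAC/4: at [12, 33, 41, 64, 68, 80, 99, 105, 163] ⇒ [16, 37, 45, 68, 72, 84, 103, 109, 167]
  DwuV GACGGAGA/5: at [1, 72, 91, 124, 132, 144] ⇒ [6, 77, 96, 129, 137, 149]

All cut coordinates (distinct, sorted): [6, 16, 37, 45, 68, 72, 77, 84, 96, 103, 109, 129, 137, 149, 167]

Fragments:
  [0,6): 6 bp
  [6,16): 10 bp
  [16,37): 21 bp
  [37,45): 8 bp
  [45,68): 23 bp
  [68,72): 4 bp
  [72,77): 5 bp
  [77,84): 7 bp
  [84,96): 12 bp
  [96,103): 7 bp
  [103,109): 6 bp
  [109,129): 20 bp
  [129,137): 8 bp
  [137,149): 12 bp
  [149,167): 18 bp
  [167,181): 14 bp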